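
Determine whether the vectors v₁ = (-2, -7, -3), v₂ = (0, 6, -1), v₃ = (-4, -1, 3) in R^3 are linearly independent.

The matrix [v₁|v₂|v₃] has determinant -134.
A nonzero determinant means the columns are linearly independent.

linearly independent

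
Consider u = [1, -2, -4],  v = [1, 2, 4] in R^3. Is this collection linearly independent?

Place the vectors as rows of a 2×3 matrix and reduce to echelon form.
The reduction yields 2 nonzero rows, so the rank is 2.
Since rank = 2 (the number of vectors), the set is linearly independent.

linearly independent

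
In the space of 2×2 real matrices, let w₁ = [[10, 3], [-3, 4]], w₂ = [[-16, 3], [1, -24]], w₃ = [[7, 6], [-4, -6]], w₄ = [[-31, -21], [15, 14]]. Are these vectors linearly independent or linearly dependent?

Write each element as a coordinate vector in ℝ⁴ using {E₁₁, E₁₂, E₂₁, E₂₂}.
Form the 4×4 matrix with these as columns; its determinant is 0.
A zero determinant means the columns are linearly dependent.
Indeed 3w₁ + w₂ - 2w₃ = 0.

linearly dependent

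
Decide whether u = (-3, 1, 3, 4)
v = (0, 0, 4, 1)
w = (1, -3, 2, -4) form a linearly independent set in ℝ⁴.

linearly independent

Place the vectors as rows of a 3×4 matrix and reduce to echelon form.
The reduction yields 3 nonzero rows, so the rank is 3.
Since rank = 3 (the number of vectors), the set is linearly independent.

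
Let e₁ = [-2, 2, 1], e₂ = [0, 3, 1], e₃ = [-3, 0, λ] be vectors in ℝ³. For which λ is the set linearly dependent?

λ = 1/2

The set is linearly dependent precisely when det[e₁; e₂; e₃] = 0.
Cofactor expansion gives det = 3 - 6*λ.
Solving 3 - 6*λ = 0 yields λ = 1/2.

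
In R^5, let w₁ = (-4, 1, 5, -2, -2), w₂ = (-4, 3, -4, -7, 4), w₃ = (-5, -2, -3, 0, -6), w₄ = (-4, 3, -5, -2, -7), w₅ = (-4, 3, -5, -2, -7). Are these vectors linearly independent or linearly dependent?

Two of the vectors are equal, giving an immediate dependence.

linearly dependent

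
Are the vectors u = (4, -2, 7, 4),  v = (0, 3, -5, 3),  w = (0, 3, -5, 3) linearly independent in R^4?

linearly dependent

Two of the vectors are equal, giving an immediate dependence.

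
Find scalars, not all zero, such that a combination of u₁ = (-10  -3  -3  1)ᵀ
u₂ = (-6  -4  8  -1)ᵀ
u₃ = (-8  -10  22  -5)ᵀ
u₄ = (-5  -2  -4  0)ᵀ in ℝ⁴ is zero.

2u₁ - 3u₂ + u₃ - 2u₄ = 0

Write the vectors as columns of a matrix and find a nonzero vector in its null space.
The free variable yields coefficients (2, -3, 1, -2) (any nonzero multiple also works).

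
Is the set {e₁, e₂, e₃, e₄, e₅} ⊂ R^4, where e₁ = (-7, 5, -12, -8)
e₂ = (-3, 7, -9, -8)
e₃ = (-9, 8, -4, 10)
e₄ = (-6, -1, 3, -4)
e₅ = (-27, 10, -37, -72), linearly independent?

There are 5 vectors in a 4-dimensional space, so they cannot be linearly independent.

linearly dependent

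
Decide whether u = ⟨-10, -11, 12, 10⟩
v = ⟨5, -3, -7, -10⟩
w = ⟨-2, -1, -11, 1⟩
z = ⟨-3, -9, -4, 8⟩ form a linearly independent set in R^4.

Place the vectors as rows of a 4×4 matrix and reduce to echelon form.
The reduction yields 4 nonzero rows, so the rank is 4.
Since rank = 4 (the number of vectors), the set is linearly independent.

linearly independent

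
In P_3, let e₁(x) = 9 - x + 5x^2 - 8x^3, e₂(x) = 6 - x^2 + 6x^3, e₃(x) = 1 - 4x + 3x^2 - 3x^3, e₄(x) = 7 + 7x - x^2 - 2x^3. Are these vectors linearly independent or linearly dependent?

linearly dependent

Take coordinates with respect to the standard basis {1, x, …, x^3}.
The matrix [e₁|e₂|e₃|e₄] has determinant 0.
A zero determinant means the columns are linearly dependent.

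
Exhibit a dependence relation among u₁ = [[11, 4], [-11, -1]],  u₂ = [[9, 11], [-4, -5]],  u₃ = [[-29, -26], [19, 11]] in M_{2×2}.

u₁ + 2u₂ + u₃ = 0

Take coordinates with respect to {E₁₁, E₁₂, E₂₁, E₂₂}.
Write the vectors as columns of a matrix and find a nonzero vector in its null space.
The free variable yields coefficients (1, 2, 1) (any nonzero multiple also works).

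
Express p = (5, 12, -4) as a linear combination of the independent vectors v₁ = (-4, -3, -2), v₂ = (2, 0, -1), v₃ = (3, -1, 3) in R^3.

Write p = α₁v₁ + … + α₃v₃ and equate components.
The system has the unique solution (α₁, α₂, α₃) = (-3, 1, -3).

p = -3v₁ + v₂ - 3v₃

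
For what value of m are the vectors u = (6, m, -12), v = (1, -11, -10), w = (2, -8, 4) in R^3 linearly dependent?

m = -38

Place the vectors as rows of a 3×3 matrix; dependence ⇔ determinant zero.
The determinant works out to -24*m - 912.
Setting this to zero gives m = -38.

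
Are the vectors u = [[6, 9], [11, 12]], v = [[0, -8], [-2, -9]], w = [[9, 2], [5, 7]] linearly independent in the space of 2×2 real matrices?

Write each element as a coordinate vector in ℝ⁴ using {E₁₁, E₁₂, E₂₁, E₂₂}.
Place the vectors as rows of a 3×4 matrix and reduce to echelon form.
The reduction yields 3 nonzero rows, so the rank is 3.
Since rank = 3 (the number of vectors), the set is linearly independent.

linearly independent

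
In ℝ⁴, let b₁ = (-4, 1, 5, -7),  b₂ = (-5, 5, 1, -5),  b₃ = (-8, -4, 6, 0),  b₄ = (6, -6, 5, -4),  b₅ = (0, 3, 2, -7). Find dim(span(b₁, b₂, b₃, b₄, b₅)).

3

Put the 4×5 matrix [b₁|b₂|b₃|b₄|b₅] into echelon form.
There are 3 pivot columns, so rank = 3.
(With 5 elements in a 4-dimensional space the rank is at most 4.)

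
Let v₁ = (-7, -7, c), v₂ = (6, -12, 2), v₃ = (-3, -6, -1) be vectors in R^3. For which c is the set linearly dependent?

c = -7/3

The set is linearly dependent precisely when det[v₁; v₂; v₃] = 0.
Expanding, det = -72*c - 168.
Solving -72*c - 168 = 0 yields c = -7/3.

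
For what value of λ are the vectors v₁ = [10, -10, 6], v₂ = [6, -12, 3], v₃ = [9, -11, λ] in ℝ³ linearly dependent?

The vectors are dependent exactly when the determinant of the matrix with rows v₁, v₂, v₃ vanishes.
Expanding, det = 312 - 60*λ.
This vanishes exactly when λ = 26/5.

λ = 26/5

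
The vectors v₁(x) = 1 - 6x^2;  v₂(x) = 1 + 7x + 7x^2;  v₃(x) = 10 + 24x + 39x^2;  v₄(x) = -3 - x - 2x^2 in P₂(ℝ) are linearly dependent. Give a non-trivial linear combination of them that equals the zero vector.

2v₁ - 3v₂ + v₃ + 3v₄ = 0

Write each element as a vector in ℝ³ using {1, x, x^2}.
Write the vectors as columns of a matrix and find a nonzero vector in its null space.
One solution (up to scaling) is (2, -3, 1, 3).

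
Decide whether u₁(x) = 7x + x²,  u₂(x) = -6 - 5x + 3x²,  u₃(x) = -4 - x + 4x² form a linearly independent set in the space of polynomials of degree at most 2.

linearly independent

Take coordinates with respect to the standard basis {1, x, x²}.
Row-reduce the matrix whose columns are u₁, u₂, u₃.
The reduction yields 3 nonzero rows, so the rank is 3.
Since rank = 3 (the number of vectors), the set is linearly independent.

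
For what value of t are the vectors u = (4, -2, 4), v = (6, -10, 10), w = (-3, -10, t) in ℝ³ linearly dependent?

t = 25/7

Dependence holds iff the 3×3 matrix [u v w] is singular.
The determinant works out to 100 - 28*t.
Solving 100 - 28*t = 0 yields t = 25/7.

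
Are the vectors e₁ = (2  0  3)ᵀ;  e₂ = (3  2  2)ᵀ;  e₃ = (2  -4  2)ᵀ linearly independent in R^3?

Place the vectors as rows of a 3×3 matrix and reduce to echelon form.
The reduction yields 3 nonzero rows, so the rank is 3.
Since rank = 3 (the number of vectors), the set is linearly independent.

linearly independent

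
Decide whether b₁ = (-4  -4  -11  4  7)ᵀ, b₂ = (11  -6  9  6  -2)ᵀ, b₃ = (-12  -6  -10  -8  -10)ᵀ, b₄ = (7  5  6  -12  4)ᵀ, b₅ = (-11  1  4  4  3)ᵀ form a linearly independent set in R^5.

linearly independent

Place the vectors as rows of a 5×5 matrix and reduce to echelon form.
The reduction yields 5 nonzero rows, so the rank is 5.
Since rank = 5 (the number of vectors), the set is linearly independent.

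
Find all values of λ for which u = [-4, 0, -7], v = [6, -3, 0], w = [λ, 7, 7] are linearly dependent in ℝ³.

λ = -10

Dependence holds iff the 3×3 matrix [u v w] is singular.
Expanding, det = -21*λ - 210.
This vanishes exactly when λ = -10.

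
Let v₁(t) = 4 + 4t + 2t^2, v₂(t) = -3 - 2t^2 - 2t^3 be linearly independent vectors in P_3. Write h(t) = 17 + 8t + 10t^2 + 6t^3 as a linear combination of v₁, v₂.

Work in coordinates with respect to the standard basis {1, t, …, t^3}.
Since v₁, v₂ are independent, the coefficients expressing h are uniquely determined by a linear system.
Back-substitution yields (α₁, α₂) = (2, -3).

h = 2v₁ - 3v₂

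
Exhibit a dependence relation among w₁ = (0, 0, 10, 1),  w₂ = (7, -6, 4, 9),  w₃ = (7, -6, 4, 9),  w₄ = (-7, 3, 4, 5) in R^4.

Row-reduce the matrix with w₁, w₂, w₃, w₄ as columns; the null space gives the coefficients.
The free variable yields coefficients (0, 1, -1, 0) (any nonzero multiple also works).

w₂ - w₃ = 0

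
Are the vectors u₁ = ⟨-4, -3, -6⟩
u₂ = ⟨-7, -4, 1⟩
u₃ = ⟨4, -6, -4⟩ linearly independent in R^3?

The matrix [u₁|u₂|u₃] has determinant -364.
A nonzero determinant means the columns are linearly independent.

linearly independent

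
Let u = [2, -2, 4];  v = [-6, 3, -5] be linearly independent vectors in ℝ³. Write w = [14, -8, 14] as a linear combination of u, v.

Write w = c₁u + c₂v and equate components.
The system has the unique solution (c₁, c₂) = (1, -2).

w = u - 2v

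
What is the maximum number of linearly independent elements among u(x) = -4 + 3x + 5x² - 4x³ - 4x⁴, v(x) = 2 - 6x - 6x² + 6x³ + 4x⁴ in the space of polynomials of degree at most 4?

Pass to coordinate vectors with respect to the basis {1, x, …, x⁴}.
Apply Gaussian elimination to the matrix whose rows are u, v.
There are 2 pivot columns, so rank = 2.

2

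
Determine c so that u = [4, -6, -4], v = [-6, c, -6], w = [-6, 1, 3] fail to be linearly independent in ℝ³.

c = -23

The vectors are dependent exactly when the determinant of the matrix with rows u, v, w vanishes.
The determinant works out to -12*c - 276.
This vanishes exactly when c = -23.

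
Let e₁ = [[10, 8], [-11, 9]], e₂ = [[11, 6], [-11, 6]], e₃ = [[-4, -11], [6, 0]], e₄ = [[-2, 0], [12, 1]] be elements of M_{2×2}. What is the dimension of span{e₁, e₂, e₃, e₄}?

4

Pass to coordinate vectors with respect to the basis {E₁₁, E₁₂, E₂₁, E₂₂}.
Row-reduce the 4×4 matrix with these as rows.
Reduction leaves 4 leading entries, giving rank 4.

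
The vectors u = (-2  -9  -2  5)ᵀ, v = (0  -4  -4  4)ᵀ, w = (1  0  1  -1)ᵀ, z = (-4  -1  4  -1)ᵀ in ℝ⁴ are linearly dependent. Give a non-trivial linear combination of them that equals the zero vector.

Row-reduce the matrix with u, v, w, z as columns; the null space gives the coefficients.
The free variable yields coefficients (1, -2, -2, -1) (any nonzero multiple also works).

u - 2v - 2w - z = 0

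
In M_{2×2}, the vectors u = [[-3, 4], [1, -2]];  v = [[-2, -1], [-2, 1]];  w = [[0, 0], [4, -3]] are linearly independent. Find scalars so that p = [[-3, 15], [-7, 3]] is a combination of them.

p = 3u - 3v - 4w

Take coordinate vectors relative to {E₁₁, E₁₂, E₂₁, E₂₂}.
Since u, v, w are independent, the coefficients expressing p are uniquely determined by a linear system.
Back-substitution yields (c₁, c₂, c₃) = (3, -3, -4).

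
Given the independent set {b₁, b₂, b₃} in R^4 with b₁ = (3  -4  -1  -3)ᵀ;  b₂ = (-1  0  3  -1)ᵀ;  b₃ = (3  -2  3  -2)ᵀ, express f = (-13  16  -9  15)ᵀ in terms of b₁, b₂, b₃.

f = -3b₁ - 2b₂ - 2b₃

Set up the augmented matrix [b₁ | b₂ | b₃ | f] and row-reduce.
The system has the unique solution (α₁, α₂, α₃) = (-3, -2, -2).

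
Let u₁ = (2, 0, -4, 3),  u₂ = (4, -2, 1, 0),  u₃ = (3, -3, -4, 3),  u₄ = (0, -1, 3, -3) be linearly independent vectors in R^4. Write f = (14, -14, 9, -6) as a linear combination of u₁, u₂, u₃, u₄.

Solve the system with u₁, u₂, u₃, u₄ as columns and f as the right-hand side.
The system has the unique solution (α₁, …, α₄) = (-2, 3, 2, 2).

f = -2u₁ + 3u₂ + 2u₃ + 2u₄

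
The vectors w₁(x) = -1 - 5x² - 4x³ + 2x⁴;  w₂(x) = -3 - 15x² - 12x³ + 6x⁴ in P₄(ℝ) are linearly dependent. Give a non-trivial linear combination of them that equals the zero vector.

Pass to coordinate vectors relative to the basis {1, x, …, x⁴}.
Write the vectors as columns of a matrix and find a nonzero vector in its null space.
The free variable yields coefficients (3, -1) (any nonzero multiple also works).

3w₁ - w₂ = 0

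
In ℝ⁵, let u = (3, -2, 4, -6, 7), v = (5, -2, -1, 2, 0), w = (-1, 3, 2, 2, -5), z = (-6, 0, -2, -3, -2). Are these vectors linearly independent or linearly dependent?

linearly independent

Place the vectors as rows of a 4×5 matrix and reduce to echelon form.
The reduction yields 4 nonzero rows, so the rank is 4.
Since rank = 4 (the number of vectors), the set is linearly independent.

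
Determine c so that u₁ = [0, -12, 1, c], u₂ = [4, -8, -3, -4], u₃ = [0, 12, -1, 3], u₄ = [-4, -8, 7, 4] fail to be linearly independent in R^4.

c = -3

The set is linearly dependent precisely when det[u₁; u₂; u₃; u₄] = 0.
Cofactor expansion gives det = -128*c - 384.
Setting this to zero gives c = -3.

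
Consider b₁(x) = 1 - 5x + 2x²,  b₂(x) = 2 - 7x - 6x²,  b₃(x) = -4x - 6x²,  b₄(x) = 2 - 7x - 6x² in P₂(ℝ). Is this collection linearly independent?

linearly dependent

Write each element as a coordinate vector in ℝ³ using {1, x, x²}.
There are 4 vectors in a 3-dimensional space, so they cannot be linearly independent.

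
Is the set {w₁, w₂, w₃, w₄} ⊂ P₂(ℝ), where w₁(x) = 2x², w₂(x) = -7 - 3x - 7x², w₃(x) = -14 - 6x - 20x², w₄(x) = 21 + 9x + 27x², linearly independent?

linearly dependent

Write each element as a coordinate vector in ℝ³ using {1, x, x²}.
There are 4 vectors in a 3-dimensional space, so they cannot be linearly independent.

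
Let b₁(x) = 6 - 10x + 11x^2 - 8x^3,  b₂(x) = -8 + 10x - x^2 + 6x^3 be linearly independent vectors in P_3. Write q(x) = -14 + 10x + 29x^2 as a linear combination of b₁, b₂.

Identify each element with its coordinate vector in ℝ⁴ via {1, x, …, x^3}.
Solve the system with b₁, b₂ as columns and q as the right-hand side.
Back-substitution yields (c₁, c₂) = (3, 4).

q = 3b₁ + 4b₂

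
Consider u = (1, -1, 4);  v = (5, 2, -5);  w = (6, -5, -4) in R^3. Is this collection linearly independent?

linearly independent

Place the vectors as rows of a 3×3 matrix and reduce to echelon form.
The reduction yields 3 nonzero rows, so the rank is 3.
Since rank = 3 (the number of vectors), the set is linearly independent.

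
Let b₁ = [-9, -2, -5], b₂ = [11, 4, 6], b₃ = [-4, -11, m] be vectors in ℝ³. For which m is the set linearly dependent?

m = -3/2

The vectors are dependent exactly when the determinant of the matrix with rows b₁, b₂, b₃ vanishes.
Cofactor expansion gives det = -14*m - 21.
This vanishes exactly when m = -3/2.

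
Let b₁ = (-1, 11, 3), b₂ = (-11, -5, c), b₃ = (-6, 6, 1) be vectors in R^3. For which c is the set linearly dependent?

c = -27/10

Place the vectors as rows of a 3×3 matrix; dependence ⇔ determinant zero.
Expanding, det = -60*c - 162.
Setting this to zero gives c = -27/10.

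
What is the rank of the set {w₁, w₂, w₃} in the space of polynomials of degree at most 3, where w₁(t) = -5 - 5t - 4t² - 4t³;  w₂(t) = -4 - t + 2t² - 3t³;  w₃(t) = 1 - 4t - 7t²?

3

Use coordinates relative to {1, t, …, t³}.
Form the matrix with w₁, w₂, w₃ as columns and reduce.
Reduction leaves 3 leading entries, giving rank 3.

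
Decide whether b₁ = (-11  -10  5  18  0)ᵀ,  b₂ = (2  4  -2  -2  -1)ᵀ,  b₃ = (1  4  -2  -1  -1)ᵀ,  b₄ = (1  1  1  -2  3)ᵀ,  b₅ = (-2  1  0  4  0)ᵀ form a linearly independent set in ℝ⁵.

linearly dependent

Row-reduce the matrix whose columns are b₁, b₂, b₃, b₄, b₅.
The reduction yields 4 nonzero rows, so the rank is 4.
Since rank 4 < 5, the set is linearly dependent.
Indeed b₁ + b₂ + 2b₃ + b₄ - 3b₅ = 0.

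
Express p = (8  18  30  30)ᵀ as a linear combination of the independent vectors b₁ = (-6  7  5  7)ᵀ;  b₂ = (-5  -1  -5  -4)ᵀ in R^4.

p = 2b₁ - 4b₂

Set up the augmented matrix [b₁ | b₂ | p] and row-reduce.
Back-substitution yields (a₁, a₂) = (2, -4).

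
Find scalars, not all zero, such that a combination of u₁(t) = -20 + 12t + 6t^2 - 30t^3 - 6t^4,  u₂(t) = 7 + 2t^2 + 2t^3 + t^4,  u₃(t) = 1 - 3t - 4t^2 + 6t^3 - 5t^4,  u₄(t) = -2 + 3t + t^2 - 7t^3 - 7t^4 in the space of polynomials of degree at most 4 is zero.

u₁ + 2u₂ + 2u₃ - 2u₄ = 0

Write each element as a vector in ℝ⁵ using {1, t, …, t^4}.
Solve the homogeneous system with u₁, u₂, u₃, u₄ as columns by row-reducing the coefficient matrix.
One solution (up to scaling) is (1, 2, 2, -2).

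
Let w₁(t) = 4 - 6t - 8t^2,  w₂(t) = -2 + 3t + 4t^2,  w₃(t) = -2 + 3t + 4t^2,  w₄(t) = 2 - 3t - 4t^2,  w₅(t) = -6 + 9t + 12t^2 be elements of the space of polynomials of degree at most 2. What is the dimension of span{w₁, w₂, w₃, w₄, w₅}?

Use coordinates relative to {1, t, t^2}.
Row-reduce the 5×3 matrix with these as rows.
The echelon form has 1 nonzero row, so the rank is 1.
(With 5 elements in a 3-dimensional space the rank is at most 3.)

1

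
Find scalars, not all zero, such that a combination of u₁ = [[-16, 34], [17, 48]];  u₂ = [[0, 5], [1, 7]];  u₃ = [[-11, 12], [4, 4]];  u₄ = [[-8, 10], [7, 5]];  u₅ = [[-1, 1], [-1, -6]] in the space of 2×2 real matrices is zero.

Pass to coordinate vectors relative to the basis {E₁₁, E₁₂, E₂₁, E₂₂}.
Row-reduce the matrix with u₁, u₂, u₃, u₄, u₅ as columns; the null space gives the coefficients.
The free variable yields coefficients (1, -3, -1, -1, 3) (any nonzero multiple also works).

u₁ - 3u₂ - u₃ - u₄ + 3u₅ = 0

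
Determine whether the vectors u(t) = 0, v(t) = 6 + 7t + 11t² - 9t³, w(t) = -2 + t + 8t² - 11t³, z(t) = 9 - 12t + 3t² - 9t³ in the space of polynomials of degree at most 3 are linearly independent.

linearly dependent

Take coordinates with respect to the standard basis {1, t, …, t³}.
One of the vectors is the zero vector, so the set is linearly dependent.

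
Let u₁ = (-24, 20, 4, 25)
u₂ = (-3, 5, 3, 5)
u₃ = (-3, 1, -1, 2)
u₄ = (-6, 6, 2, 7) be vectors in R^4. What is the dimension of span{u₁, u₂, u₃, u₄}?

Apply Gaussian elimination to the matrix whose rows are u₁, u₂, u₃, u₄.
Reduction leaves 2 leading entries, giving rank 2.

dim = 2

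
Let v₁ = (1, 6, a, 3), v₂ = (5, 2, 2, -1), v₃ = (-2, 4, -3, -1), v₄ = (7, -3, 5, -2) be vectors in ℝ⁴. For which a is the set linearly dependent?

a = -6/5

Place the vectors as rows of a 4×4 matrix; dependence ⇔ determinant zero.
The determinant works out to -55*a - 66.
Setting this to zero gives a = -6/5.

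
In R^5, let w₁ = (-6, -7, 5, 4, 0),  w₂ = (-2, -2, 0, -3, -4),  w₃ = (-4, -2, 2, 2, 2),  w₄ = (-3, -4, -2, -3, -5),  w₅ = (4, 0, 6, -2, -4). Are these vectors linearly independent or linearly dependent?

Place the vectors as rows of a 5×5 matrix and reduce to echelon form.
The reduction yields 5 nonzero rows, so the rank is 5.
Since rank = 5 (the number of vectors), the set is linearly independent.

linearly independent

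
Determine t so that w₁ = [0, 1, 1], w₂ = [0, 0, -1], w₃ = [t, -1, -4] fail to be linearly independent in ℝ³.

Place the vectors as rows of a 3×3 matrix; dependence ⇔ determinant zero.
Cofactor expansion gives det = -t.
Setting this to zero gives t = 0.

t = 0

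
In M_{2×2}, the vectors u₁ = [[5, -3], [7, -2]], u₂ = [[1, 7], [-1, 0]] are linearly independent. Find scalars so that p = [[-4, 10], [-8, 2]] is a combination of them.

p = -u₁ + u₂

Take coordinate vectors relative to {E₁₁, E₁₂, E₂₁, E₂₂}.
Since u₁, u₂ are independent, the coefficients expressing p are uniquely determined by a linear system.
Row-reducing the augmented matrix gives the unique coefficients (c₁, c₂) = (-1, 1).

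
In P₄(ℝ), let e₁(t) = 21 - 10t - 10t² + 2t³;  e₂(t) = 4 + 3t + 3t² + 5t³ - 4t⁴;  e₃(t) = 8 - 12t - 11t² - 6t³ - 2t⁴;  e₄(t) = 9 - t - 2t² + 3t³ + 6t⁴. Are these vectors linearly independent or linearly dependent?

Write each element as a coordinate vector in ℝ⁵ using {1, t, …, t⁴}.
Row-reduce the matrix whose columns are e₁, e₂, e₃, e₄.
The reduction yields 3 nonzero rows, so the rank is 3.
Since rank 3 < 4, the set is linearly dependent.
Indeed e₁ - e₂ - e₃ - e₄ = 0.

linearly dependent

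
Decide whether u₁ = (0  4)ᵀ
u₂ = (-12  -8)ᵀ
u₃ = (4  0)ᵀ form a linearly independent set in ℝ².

linearly dependent

There are 3 vectors in a 2-dimensional space, so they cannot be linearly independent.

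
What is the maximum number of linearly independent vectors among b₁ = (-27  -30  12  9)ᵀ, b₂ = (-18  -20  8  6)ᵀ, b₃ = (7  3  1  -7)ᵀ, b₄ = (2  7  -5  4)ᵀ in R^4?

Apply Gaussian elimination to the matrix whose rows are b₁, b₂, b₃, b₄.
Exactly 2 pivots survive; hence the rank is 2.

2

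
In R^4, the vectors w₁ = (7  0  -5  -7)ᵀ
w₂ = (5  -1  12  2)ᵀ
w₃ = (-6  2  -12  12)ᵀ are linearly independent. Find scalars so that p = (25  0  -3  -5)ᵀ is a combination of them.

Write p = α₁w₁ + … + α₃w₃ and equate components.
The system has the unique solution (α₁, α₂, α₃) = (3, 2, 1).

p = 3w₁ + 2w₂ + w₃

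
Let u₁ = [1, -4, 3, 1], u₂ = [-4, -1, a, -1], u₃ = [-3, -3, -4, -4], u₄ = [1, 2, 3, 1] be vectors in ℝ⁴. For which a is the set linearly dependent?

a = -27

The set is linearly dependent precisely when det[u₁; u₂; u₃; u₄] = 0.
Expanding, det = -6*a - 162.
This vanishes exactly when a = -27.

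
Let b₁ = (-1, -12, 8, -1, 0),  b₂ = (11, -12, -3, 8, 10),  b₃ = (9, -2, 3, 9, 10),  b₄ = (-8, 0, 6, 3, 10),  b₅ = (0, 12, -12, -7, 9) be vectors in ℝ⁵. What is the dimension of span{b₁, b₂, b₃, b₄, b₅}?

Apply Gaussian elimination to the matrix whose rows are b₁, b₂, b₃, b₄, b₅.
Reduction leaves 5 leading entries, giving rank 5.

dim = 5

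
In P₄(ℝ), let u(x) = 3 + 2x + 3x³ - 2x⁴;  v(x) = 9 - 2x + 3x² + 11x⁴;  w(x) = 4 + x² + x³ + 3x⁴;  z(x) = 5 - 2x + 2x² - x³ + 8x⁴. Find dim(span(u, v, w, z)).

dim = 2

Pass to coordinate vectors with respect to the basis {1, x, …, x⁴}.
Apply Gaussian elimination to the matrix whose rows are u, v, w, z.
The echelon form has 2 nonzero rows, so the rank is 2.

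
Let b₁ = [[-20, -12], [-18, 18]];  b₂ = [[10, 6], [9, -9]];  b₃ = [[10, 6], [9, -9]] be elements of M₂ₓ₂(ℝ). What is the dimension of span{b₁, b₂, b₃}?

1

Represent each element by its coordinate vector in ℝ⁴.
Apply Gaussian elimination to the matrix whose rows are b₁, b₂, b₃.
Reduction leaves 1 leading entry, giving rank 1.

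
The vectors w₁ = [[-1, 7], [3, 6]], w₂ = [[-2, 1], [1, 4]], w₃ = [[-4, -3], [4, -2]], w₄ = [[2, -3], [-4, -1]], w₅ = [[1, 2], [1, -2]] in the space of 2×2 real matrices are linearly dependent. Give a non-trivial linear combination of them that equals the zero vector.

Take coordinates with respect to {E₁₁, E₁₂, E₂₁, E₂₂}.
Set up α₁w₁ + … + α₅w₅ = 0 and solve the homogeneous system.
The free variable yields coefficients (1, 0, 1, 2, 1) (any nonzero multiple also works).

w₁ + w₃ + 2w₄ + w₅ = 0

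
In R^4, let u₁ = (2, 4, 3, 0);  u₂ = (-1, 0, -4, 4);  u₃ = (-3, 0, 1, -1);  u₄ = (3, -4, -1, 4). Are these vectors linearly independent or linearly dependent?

The matrix [u₁|u₂|u₃|u₄] has determinant 312.
A nonzero determinant means the columns are linearly independent.

linearly independent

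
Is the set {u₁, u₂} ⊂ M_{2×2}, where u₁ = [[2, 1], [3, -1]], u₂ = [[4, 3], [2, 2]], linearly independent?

Take coordinates with respect to the standard basis {E₁₁, E₁₂, E₂₁, E₂₂}.
Row-reduce the matrix whose columns are u₁, u₂.
The reduction yields 2 nonzero rows, so the rank is 2.
Since rank = 2 (the number of vectors), the set is linearly independent.

linearly independent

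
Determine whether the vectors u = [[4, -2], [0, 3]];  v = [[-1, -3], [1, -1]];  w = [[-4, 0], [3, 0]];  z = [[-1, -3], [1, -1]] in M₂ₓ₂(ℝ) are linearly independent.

linearly dependent

Write each element as a coordinate vector in ℝ⁴ using {E₁₁, E₁₂, E₂₁, E₂₂}.
Two of the vectors are equal, giving an immediate dependence.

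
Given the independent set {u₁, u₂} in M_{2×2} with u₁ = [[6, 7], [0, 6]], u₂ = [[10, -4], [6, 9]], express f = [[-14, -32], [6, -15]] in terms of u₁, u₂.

f = -4u₁ + u₂

Work in coordinates with respect to the standard basis {E₁₁, E₁₂, E₂₁, E₂₂}.
Set up the augmented matrix [u₁ | u₂ | f] and row-reduce.
The system has the unique solution (a₁, a₂) = (-4, 1).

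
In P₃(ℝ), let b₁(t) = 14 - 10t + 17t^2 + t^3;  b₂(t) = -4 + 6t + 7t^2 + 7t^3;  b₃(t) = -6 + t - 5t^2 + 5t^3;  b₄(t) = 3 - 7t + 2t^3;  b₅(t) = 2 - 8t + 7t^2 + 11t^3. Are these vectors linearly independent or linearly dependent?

Write each element as a coordinate vector in ℝ⁴ using {1, t, …, t^3}.
There are 5 vectors in a 4-dimensional space, so they cannot be linearly independent.

linearly dependent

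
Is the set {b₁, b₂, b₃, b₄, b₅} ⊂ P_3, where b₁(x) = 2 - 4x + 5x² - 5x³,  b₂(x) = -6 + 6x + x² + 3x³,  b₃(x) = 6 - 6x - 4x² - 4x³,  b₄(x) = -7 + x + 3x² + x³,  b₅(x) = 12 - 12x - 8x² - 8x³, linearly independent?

Write each element as a coordinate vector in ℝ⁴ using {1, x, …, x³}.
There are 5 vectors in a 4-dimensional space, so they cannot be linearly independent.

linearly dependent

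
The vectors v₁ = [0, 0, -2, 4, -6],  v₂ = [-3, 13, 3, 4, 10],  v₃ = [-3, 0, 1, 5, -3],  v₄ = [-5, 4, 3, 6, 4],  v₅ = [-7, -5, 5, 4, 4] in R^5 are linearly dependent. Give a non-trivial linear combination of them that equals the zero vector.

Write the vectors as columns of a matrix and find a nonzero vector in its null space.
A generator of the null space is (1, 1, 0, -2, 1).

v₁ + v₂ - 2v₄ + v₅ = 0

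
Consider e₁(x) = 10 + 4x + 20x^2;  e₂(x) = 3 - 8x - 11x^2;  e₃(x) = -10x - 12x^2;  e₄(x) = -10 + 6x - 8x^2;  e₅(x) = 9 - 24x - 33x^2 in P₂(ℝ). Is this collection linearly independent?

linearly dependent

Write each element as a coordinate vector in ℝ³ using {1, x, x^2}.
There are 5 vectors in a 3-dimensional space, so they cannot be linearly independent.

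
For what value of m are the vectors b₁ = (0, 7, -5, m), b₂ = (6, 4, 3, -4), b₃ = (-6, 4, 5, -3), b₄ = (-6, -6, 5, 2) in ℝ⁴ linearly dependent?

m = -13/8

Place the vectors as rows of a 4×4 matrix; dependence ⇔ determinant zero.
Cofactor expansion gives det = -480*m - 780.
This vanishes exactly when m = -13/8.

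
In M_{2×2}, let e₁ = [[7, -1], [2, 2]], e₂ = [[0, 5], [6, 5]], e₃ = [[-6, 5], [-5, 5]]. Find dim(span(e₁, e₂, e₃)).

Pass to coordinate vectors with respect to the basis {E₁₁, E₁₂, E₂₁, E₂₂}.
Row-reduce the 3×4 matrix with these as rows.
The echelon form has 3 nonzero rows, so the rank is 3.

3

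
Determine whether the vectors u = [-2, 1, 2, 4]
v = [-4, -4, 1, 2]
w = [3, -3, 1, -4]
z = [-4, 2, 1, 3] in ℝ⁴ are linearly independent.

linearly independent

The matrix [u|v|w|z] has determinant -159.
A nonzero determinant means the columns are linearly independent.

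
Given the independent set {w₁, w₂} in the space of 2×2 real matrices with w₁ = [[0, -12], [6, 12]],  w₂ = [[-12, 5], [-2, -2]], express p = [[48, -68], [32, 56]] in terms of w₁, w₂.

Work in coordinates with respect to the standard basis {E₁₁, E₁₂, E₂₁, E₂₂}.
Solve the system with w₁, w₂ as columns and p as the right-hand side.
Row-reducing the augmented matrix gives the unique coefficients (a₁, a₂) = (4, -4).

p = 4w₁ - 4w₂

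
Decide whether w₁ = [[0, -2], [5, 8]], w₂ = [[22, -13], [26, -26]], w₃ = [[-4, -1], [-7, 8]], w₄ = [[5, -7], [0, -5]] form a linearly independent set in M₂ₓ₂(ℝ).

Write each element as a coordinate vector in ℝ⁴ using {E₁₁, E₁₂, E₂₁, E₂₂}.
The matrix [w₁|w₂|w₃|w₄] has determinant 0.
A zero determinant means the columns are linearly dependent.

linearly dependent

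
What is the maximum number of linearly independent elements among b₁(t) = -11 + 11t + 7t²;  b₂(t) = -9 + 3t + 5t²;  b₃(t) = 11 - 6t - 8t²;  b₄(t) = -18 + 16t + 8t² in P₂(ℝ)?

Use coordinates relative to {1, t, t²}.
Put the 3×4 matrix [b₁|b₂|b₃|b₄] into echelon form.
Reduction leaves 3 leading entries, giving rank 3.
(With 4 elements in a 3-dimensional space the rank is at most 3.)

3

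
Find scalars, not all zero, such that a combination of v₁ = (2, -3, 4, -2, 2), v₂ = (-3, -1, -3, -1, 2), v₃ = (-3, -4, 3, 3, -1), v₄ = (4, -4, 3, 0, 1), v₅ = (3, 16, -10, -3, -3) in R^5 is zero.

Solve the homogeneous system with v₁, v₂, v₃, v₄, v₅ as columns by row-reducing the coefficient matrix.
One solution (up to scaling) is (1, 1, 2, 1, 1).

v₁ + v₂ + 2v₃ + v₄ + v₅ = 0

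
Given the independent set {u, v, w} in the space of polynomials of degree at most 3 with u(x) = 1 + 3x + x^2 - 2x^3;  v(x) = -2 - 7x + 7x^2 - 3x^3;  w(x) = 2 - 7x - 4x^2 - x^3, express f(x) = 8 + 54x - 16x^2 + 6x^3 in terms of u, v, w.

Identify each element with its coordinate vector in ℝ⁴ via {1, x, …, x^3}.
Solve the system with u, v, w as columns and f as the right-hand side.
Back-substitution yields (c₁, c₂, c₃) = (4, -4, -2).

f = 4u - 4v - 2w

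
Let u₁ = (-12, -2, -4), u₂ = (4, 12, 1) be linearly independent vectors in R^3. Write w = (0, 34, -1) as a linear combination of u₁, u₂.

Since u₁, u₂ are independent, the coefficients expressing w are uniquely determined by a linear system.
The system has the unique solution (a₁, a₂) = (1, 3).

w = u₁ + 3u₂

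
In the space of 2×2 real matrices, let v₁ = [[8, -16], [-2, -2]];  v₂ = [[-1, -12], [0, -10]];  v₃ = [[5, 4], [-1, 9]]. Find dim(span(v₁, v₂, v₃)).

Represent each element by its coordinate vector in ℝ⁴.
Put the 4×3 matrix [v₁|v₂|v₃] into echelon form.
There are 2 pivot columns, so rank = 2.

dim = 2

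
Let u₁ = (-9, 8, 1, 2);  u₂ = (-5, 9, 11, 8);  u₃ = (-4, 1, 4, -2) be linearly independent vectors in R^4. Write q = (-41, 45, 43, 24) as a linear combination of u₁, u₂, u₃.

Solve the system with u₁, u₂, u₃ as columns and q as the right-hand side.
The system has the unique solution (a₁, a₂, a₃) = (2, 3, 2).

q = 2u₁ + 3u₂ + 2u₃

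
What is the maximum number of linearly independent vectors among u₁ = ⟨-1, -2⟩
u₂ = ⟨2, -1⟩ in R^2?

2

Row-reduce the 2×2 matrix with these as rows.
Exactly 2 pivots survive; hence the rank is 2.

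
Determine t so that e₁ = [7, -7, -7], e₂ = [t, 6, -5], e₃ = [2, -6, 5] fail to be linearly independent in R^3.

t = -2

The vectors are dependent exactly when the determinant of the matrix with rows e₁, e₂, e₃ vanishes.
The determinant works out to 77*t + 154.
Setting this to zero gives t = -2.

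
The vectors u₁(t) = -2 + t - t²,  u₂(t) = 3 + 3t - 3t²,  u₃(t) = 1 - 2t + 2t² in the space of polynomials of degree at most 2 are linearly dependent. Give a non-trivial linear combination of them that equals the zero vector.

3u₁ + u₂ + 3u₃ = 0

Take coordinates with respect to {1, t, t²}.
Write the vectors as columns of a matrix and find a nonzero vector in its null space.
The free variable yields coefficients (3, 1, 3) (any nonzero multiple also works).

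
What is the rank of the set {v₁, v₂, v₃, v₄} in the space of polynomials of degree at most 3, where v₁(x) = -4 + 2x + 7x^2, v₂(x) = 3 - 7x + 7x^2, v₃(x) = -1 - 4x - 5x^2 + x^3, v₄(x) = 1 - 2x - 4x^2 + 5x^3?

4

Represent each element by its coordinate vector in ℝ⁴.
Row-reduce the 4×4 matrix with these as rows.
The echelon form has 4 nonzero rows, so the rank is 4.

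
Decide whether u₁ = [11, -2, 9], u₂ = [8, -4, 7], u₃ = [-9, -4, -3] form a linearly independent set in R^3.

The matrix [u₁|u₂|u₃] has determinant -94.
A nonzero determinant means the columns are linearly independent.

linearly independent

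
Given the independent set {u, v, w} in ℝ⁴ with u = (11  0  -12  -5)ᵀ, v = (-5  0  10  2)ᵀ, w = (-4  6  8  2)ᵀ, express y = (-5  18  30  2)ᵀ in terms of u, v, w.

y = 2u + 3v + 3w

Solve the system with u, v, w as columns and y as the right-hand side.
Row-reducing the augmented matrix gives the unique coefficients (α₁, α₂, α₃) = (2, 3, 3).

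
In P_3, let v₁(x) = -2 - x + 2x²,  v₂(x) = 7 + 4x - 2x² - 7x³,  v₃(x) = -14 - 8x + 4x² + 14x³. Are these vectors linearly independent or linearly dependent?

linearly dependent

Write each element as a coordinate vector in ℝ⁴ using {1, x, …, x³}.
Row-reduce the matrix whose columns are v₁, v₂, v₃.
The reduction yields 2 nonzero rows, so the rank is 2.
Since rank 2 < 3, the set is linearly dependent.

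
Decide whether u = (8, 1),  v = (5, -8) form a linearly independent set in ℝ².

Form the 2×2 matrix with these as columns; its determinant is -69.
A nonzero determinant means the columns are linearly independent.

linearly independent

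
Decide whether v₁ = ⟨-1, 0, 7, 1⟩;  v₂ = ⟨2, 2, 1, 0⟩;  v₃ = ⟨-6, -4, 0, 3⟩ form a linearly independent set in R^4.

Place the vectors as rows of a 3×4 matrix and reduce to echelon form.
The reduction yields 3 nonzero rows, so the rank is 3.
Since rank = 3 (the number of vectors), the set is linearly independent.

linearly independent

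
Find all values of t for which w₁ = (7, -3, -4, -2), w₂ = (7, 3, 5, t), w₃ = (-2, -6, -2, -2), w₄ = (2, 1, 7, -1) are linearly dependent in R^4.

The vectors are dependent exactly when the determinant of the matrix with rows w₁, w₂, w₃, w₄ vanishes.
The determinant works out to -350*t - 250.
This vanishes exactly when t = -5/7.

t = -5/7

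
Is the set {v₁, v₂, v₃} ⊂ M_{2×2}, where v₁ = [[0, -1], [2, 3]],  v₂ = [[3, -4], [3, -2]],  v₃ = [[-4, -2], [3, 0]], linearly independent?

linearly independent

Take coordinates with respect to the standard basis {E₁₁, E₁₂, E₂₁, E₂₂}.
Row-reduce the matrix whose columns are v₁, v₂, v₃.
The reduction yields 3 nonzero rows, so the rank is 3.
Since rank = 3 (the number of vectors), the set is linearly independent.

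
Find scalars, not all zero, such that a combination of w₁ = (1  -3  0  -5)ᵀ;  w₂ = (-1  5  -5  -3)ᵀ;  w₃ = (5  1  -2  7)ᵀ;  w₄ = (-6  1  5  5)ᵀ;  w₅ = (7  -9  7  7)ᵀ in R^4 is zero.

3w₁ + 3w₂ + w₃ + 2w₄ + w₅ = 0

Write the vectors as columns of a matrix and find a nonzero vector in its null space.
The free variable yields coefficients (3, 3, 1, 2, 1) (any nonzero multiple also works).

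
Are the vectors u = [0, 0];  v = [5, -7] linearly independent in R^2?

linearly dependent

One of the vectors is the zero vector, so the set is linearly dependent.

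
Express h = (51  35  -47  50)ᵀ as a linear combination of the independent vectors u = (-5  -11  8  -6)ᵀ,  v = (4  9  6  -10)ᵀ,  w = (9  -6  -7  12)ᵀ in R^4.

Solve the system with u, v, w as columns and h as the right-hand side.
Row-reducing the augmented matrix gives the unique coefficients (a₁, a₂, a₃) = (-4, 1, 3).

h = -4u + v + 3w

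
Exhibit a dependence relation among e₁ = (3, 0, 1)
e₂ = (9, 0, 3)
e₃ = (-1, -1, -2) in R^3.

Row-reduce the matrix with e₁, e₂, e₃ as columns; the null space gives the coefficients.
A generator of the null space is (3, -1, 0).

3e₁ - e₂ = 0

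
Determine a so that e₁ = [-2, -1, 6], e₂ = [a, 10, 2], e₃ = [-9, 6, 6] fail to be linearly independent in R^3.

a = -11

Place the vectors as rows of a 3×3 matrix; dependence ⇔ determinant zero.
Expanding, det = 42*a + 462.
Solving 42*a + 462 = 0 yields a = -11.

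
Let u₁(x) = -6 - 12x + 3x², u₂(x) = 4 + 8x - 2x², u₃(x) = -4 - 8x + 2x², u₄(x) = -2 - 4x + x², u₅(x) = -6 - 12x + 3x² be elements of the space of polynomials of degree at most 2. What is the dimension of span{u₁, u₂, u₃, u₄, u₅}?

dim = 1

Pass to coordinate vectors with respect to the basis {1, x, x²}.
Form the matrix with u₁, u₂, u₃, u₄, u₅ as columns and reduce.
Exactly 1 pivot survives; hence the rank is 1.
(With 5 elements in a 3-dimensional space the rank is at most 3.)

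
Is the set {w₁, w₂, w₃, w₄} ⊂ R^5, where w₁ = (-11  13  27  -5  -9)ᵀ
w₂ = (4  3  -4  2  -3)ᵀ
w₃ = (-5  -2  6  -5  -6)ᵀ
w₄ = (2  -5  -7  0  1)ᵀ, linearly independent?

Row-reduce the matrix whose columns are w₁, w₂, w₃, w₄.
The reduction yields 3 nonzero rows, so the rank is 3.
Since rank 3 < 4, the set is linearly dependent.

linearly dependent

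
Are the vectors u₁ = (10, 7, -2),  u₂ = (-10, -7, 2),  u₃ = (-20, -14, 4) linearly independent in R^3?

linearly dependent

One vector is a scalar multiple of another, so the set is dependent.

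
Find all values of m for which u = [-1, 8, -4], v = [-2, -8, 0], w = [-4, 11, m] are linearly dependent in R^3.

m = -9

Dependence holds iff the 3×3 matrix [u v w] is singular.
Expanding, det = 24*m + 216.
This vanishes exactly when m = -9.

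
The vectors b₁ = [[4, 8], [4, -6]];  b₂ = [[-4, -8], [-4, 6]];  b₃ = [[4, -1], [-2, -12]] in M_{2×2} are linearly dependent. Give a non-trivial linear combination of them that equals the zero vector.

b₁ + b₂ = 0

Write each element as a vector in ℝ⁴ using {E₁₁, E₁₂, E₂₁, E₂₂}.
Solve the homogeneous system with b₁, b₂, b₃ as columns by row-reducing the coefficient matrix.
One solution (up to scaling) is (1, 1, 0).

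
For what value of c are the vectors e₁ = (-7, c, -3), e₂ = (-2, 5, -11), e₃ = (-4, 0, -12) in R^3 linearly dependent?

c = -18

The vectors are dependent exactly when the determinant of the matrix with rows e₁, e₂, e₃ vanishes.
Cofactor expansion gives det = 20*c + 360.
Setting this to zero gives c = -18.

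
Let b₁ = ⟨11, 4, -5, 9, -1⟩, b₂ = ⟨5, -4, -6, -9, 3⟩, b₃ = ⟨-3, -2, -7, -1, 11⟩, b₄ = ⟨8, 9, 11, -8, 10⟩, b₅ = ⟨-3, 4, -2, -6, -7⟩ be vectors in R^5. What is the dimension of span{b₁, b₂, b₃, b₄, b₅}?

dim = 5

Row-reduce the 5×5 matrix with these as rows.
Reduction leaves 5 leading entries, giving rank 5.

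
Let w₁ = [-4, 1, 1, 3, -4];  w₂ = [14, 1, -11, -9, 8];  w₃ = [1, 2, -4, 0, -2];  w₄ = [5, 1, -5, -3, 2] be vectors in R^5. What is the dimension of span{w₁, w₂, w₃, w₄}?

Apply Gaussian elimination to the matrix whose rows are w₁, w₂, w₃, w₄.
The echelon form has 2 nonzero rows, so the rank is 2.

dim = 2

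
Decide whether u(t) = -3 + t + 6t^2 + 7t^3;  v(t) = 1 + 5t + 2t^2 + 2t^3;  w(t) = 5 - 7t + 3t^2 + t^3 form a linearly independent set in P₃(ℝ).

Take coordinates with respect to the standard basis {1, t, …, t^3}.
Row-reduce the matrix whose columns are u, v, w.
The reduction yields 3 nonzero rows, so the rank is 3.
Since rank = 3 (the number of vectors), the set is linearly independent.

linearly independent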